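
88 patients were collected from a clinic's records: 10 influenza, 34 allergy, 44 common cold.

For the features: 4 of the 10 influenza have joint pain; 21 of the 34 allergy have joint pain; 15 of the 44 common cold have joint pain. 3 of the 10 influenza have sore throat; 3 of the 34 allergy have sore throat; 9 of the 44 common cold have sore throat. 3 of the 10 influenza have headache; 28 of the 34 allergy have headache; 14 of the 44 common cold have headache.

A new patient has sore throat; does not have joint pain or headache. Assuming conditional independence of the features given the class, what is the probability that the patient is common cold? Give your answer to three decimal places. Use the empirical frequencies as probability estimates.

influenza: (10/88) × (6/10) × (3/10) × (7/10) ≈ 0.0143182
allergy: (34/88) × (13/34) × (3/34) × (6/34) ≈ 0.00230025
common cold: (44/88) × (29/44) × (9/44) × (30/44) ≈ 0.0459593
P(common cold | x) = 0.0459593 / 0.06257775 ≈ 0.734

0.734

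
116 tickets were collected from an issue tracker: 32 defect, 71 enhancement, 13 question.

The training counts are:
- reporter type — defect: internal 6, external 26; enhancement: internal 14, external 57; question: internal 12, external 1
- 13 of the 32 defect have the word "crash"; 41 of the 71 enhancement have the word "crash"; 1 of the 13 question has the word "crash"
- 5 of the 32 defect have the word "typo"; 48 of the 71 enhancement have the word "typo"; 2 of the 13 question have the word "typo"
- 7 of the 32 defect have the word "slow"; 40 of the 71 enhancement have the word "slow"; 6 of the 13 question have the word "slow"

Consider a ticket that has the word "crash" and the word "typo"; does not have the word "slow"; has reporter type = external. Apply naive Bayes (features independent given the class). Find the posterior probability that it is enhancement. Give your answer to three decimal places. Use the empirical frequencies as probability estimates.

defect: (32/116) × (26/32) × (13/32) × (5/32) × (25/32) ≈ 0.0111152
enhancement: (71/116) × (57/71) × (41/71) × (48/71) × (31/71) ≈ 0.0837584
question: (13/116) × (1/13) × (1/13) × (2/13) × (7/13) ≈ 0.0000549338
P(enhancement | x) = 0.0837584 / 0.0949285338 ≈ 0.882

0.882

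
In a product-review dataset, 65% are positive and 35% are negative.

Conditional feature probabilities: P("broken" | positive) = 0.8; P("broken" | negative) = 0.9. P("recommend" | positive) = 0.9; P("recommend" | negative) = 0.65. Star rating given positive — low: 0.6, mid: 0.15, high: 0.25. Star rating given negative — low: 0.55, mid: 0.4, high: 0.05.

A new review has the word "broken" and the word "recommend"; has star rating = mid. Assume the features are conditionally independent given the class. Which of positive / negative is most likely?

positive: 0.65 × 0.8 × 0.9 × 0.15 = 0.0702
negative: 0.35 × 0.9 × 0.65 × 0.4 = 0.0819
Highest score → negative.

negative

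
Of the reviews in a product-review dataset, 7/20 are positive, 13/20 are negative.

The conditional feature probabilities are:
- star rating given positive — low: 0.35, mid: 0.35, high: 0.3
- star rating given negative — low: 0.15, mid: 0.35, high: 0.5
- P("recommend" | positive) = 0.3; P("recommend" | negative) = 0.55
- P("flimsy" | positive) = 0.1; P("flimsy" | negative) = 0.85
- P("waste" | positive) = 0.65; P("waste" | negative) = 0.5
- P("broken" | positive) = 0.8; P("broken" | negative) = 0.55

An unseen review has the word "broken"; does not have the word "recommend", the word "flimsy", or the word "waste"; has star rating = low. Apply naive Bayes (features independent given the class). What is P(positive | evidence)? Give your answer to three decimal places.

0.923

positive: 0.35 × 0.35 × (1−0.3) × (1−0.1) × (1−0.65) × 0.8 = 0.021609
negative: 0.65 × 0.15 × (1−0.55) × (1−0.85) × (1−0.5) × 0.55 = 0.00180984375
P(positive | x) = 0.021609 / 0.02341884375 ≈ 0.923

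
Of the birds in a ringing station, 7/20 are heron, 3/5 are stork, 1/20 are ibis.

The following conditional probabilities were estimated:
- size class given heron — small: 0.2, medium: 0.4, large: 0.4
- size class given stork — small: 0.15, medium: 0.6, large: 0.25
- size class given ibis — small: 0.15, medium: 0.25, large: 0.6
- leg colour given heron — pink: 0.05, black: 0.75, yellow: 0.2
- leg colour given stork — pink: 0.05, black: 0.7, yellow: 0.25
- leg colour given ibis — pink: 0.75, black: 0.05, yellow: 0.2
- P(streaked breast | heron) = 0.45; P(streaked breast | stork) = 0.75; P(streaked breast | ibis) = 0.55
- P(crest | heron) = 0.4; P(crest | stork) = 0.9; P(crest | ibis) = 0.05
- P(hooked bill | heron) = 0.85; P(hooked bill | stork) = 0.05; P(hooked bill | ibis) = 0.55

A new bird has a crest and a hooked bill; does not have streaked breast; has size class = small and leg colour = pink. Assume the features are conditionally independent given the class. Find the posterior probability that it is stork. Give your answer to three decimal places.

heron: 0.35 × 0.2 × 0.05 × (1−0.45) × 0.4 × 0.85 = 0.0006545
stork: 0.6 × 0.15 × 0.05 × (1−0.75) × 0.9 × 0.05 = 0.000050625
ibis: 0.05 × 0.15 × 0.75 × (1−0.55) × 0.05 × 0.55 = 0.000069609375
P(stork | x) = 0.000050625 / 0.000774734375 ≈ 0.065

0.065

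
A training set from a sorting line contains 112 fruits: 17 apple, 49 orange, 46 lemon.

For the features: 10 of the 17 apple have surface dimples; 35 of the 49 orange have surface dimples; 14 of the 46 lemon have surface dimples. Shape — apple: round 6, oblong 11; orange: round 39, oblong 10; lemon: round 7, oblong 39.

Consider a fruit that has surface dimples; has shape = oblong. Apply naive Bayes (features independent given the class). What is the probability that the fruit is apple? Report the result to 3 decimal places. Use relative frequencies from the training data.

apple: (17/112) × (10/17) × (11/17) ≈ 0.0577731
orange: (49/112) × (35/49) × (10/49) ≈ 0.0637755
lemon: (46/112) × (14/46) × (39/46) ≈ 0.105978
P(apple | x) = 0.0577731 / 0.2275266 ≈ 0.254

0.254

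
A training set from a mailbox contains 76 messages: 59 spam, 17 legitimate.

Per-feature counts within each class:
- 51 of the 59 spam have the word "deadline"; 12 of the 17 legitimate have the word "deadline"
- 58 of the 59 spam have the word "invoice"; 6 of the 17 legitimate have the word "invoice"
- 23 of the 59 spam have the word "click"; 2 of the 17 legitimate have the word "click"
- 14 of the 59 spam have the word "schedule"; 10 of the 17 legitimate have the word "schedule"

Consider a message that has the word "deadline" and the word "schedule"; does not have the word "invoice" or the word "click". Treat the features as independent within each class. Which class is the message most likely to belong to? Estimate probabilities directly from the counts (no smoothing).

spam: (59/76) × (51/59) × (1/59) × (36/59) × (14/59) ≈ 0.00164676
legitimate: (17/76) × (12/17) × (11/17) × (15/17) × (10/17) ≈ 0.0530279
Highest score → legitimate.

legitimate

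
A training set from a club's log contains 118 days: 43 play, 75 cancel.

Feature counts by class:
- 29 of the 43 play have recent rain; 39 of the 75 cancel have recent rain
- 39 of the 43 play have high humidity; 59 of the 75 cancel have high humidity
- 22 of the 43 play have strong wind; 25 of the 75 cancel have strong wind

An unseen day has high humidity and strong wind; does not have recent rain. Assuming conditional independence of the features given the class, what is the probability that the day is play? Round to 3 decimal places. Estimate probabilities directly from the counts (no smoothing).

0.408

play: (43/118) × (14/43) × (39/43) × (22/43) ≈ 0.055055
cancel: (75/118) × (36/75) × (59/75) × (25/75) = 0.08
P(play | x) = 0.055055 / 0.135055 ≈ 0.408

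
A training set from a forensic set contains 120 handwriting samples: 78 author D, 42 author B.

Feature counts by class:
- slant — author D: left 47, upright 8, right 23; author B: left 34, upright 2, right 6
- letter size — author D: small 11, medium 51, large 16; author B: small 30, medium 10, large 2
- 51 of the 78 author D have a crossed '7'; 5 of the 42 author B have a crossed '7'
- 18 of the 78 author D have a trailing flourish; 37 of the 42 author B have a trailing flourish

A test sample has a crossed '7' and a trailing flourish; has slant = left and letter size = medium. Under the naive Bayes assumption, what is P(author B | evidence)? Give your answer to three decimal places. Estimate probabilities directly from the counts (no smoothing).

0.155

author D: (78/120) × (47/78) × (51/78) × (51/78) × (18/78) ≈ 0.0386408
author B: (42/120) × (34/42) × (10/42) × (5/42) × (37/42) ≈ 0.00707492
P(author B | x) = 0.00707492 / 0.04571572 ≈ 0.155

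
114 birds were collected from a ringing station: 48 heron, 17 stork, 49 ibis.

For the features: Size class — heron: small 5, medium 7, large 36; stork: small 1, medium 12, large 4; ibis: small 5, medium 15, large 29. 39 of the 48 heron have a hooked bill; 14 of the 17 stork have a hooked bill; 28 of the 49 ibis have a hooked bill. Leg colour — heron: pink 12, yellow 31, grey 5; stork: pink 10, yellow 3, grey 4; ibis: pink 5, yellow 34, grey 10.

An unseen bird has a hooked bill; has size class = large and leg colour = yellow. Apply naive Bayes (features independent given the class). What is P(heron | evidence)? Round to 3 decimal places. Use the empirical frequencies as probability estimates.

heron: (48/114) × (36/48) × (39/48) × (31/48) ≈ 0.165707
stork: (17/114) × (4/17) × (14/17) × (3/17) ≈ 0.00509925
ibis: (49/114) × (29/49) × (28/49) × (34/49) ≈ 0.100864
P(heron | x) = 0.165707 / 0.27167025 ≈ 0.610

0.610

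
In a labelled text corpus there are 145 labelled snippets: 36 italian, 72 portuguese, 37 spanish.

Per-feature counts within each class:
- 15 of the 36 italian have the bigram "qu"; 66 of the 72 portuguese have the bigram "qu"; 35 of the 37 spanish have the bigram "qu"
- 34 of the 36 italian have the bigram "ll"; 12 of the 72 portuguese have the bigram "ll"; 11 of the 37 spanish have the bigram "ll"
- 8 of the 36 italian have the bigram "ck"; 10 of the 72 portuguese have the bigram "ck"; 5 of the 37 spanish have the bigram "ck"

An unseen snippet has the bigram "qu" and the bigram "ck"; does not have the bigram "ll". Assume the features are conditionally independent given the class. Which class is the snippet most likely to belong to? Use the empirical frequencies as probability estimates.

italian: (36/145) × (15/36) × (2/36) × (8/36) ≈ 0.00127714
portuguese: (72/145) × (66/72) × (60/72) × (10/72) ≈ 0.052682
spanish: (37/145) × (35/37) × (26/37) × (5/37) ≈ 0.0229213
Highest score → portuguese.

portuguese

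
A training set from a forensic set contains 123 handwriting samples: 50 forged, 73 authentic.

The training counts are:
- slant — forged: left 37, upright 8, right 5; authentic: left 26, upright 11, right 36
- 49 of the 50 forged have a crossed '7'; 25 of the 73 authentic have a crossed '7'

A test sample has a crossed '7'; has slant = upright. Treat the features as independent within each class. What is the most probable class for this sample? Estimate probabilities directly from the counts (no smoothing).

forged: (50/123) × (8/50) × (49/50) ≈ 0.0637398
authentic: (73/123) × (11/73) × (25/73) ≈ 0.030627
Highest score → forged.

forged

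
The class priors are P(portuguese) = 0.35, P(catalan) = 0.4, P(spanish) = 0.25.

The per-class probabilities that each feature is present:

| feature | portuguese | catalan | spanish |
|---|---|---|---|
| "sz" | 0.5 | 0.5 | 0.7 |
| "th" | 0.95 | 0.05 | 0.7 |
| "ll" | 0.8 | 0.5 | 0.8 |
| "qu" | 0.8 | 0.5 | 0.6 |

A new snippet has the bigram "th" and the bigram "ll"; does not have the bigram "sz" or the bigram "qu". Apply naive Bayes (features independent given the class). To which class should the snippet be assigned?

portuguese: 0.35 × (1−0.5) × 0.95 × 0.8 × (1−0.8) = 0.0266
catalan: 0.4 × (1−0.5) × 0.05 × 0.5 × (1−0.5) = 0.0025
spanish: 0.25 × (1−0.7) × 0.7 × 0.8 × (1−0.6) = 0.0168
Highest score → portuguese.

portuguese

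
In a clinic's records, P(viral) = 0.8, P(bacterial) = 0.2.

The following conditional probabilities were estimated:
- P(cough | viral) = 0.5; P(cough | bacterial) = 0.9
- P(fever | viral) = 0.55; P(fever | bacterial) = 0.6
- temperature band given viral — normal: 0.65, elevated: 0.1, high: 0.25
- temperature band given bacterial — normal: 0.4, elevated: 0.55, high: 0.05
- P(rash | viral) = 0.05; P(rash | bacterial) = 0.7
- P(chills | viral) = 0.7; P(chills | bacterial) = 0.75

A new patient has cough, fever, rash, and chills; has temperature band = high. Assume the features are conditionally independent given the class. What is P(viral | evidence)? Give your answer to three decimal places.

viral: 0.8 × 0.5 × 0.55 × 0.25 × 0.05 × 0.7 = 0.001925
bacterial: 0.2 × 0.9 × 0.6 × 0.05 × 0.7 × 0.75 = 0.002835
P(viral | x) = 0.001925 / 0.00476 ≈ 0.404

0.404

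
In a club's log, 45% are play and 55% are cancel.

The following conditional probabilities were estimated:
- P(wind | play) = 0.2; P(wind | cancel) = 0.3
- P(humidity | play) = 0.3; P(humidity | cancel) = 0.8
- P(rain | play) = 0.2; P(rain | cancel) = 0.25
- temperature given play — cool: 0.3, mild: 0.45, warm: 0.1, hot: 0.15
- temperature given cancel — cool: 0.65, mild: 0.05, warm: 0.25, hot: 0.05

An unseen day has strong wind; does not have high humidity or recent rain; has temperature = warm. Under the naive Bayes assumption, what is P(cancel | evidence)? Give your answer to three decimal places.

0.551

play: 0.45 × 0.2 × (1−0.3) × (1−0.2) × 0.1 = 0.00504
cancel: 0.55 × 0.3 × (1−0.8) × (1−0.25) × 0.25 = 0.0061875
P(cancel | x) = 0.0061875 / 0.0112275 ≈ 0.551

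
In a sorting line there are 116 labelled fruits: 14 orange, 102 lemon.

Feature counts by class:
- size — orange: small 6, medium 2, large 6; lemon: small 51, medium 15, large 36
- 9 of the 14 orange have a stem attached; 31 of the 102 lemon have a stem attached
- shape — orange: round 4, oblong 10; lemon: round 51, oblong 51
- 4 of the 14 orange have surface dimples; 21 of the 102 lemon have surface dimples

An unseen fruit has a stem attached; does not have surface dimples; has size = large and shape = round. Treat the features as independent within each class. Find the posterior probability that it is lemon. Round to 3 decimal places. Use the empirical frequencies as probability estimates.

0.847

orange: (14/116) × (6/14) × (9/14) × (4/14) × (10/14) ≈ 0.00678597
lemon: (102/116) × (36/102) × (31/102) × (51/102) × (81/102) ≈ 0.0374508
P(lemon | x) = 0.0374508 / 0.04423677 ≈ 0.847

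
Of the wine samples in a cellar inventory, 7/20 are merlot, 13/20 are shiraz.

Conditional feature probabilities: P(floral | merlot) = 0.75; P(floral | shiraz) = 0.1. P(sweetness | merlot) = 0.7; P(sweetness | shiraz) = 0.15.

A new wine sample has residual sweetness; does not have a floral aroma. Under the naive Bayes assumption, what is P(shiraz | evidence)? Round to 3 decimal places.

merlot: 0.35 × (1−0.75) × 0.7 = 0.06125
shiraz: 0.65 × (1−0.1) × 0.15 = 0.08775
P(shiraz | x) = 0.08775 / 0.149 ≈ 0.589

0.589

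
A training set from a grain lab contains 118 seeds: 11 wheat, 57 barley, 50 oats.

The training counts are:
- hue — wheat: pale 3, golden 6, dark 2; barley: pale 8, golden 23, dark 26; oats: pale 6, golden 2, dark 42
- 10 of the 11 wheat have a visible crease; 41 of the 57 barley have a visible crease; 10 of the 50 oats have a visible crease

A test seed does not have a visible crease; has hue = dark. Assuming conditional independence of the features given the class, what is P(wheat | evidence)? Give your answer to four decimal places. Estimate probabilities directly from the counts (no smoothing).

wheat: (11/118) × (2/11) × (1/11) ≈ 0.00154083
barley: (57/118) × (26/57) × (16/57) ≈ 0.0618495
oats: (50/118) × (42/50) × (40/50) ≈ 0.284746
P(wheat | x) = 0.00154083 / 0.34813633 ≈ 0.0044

0.0044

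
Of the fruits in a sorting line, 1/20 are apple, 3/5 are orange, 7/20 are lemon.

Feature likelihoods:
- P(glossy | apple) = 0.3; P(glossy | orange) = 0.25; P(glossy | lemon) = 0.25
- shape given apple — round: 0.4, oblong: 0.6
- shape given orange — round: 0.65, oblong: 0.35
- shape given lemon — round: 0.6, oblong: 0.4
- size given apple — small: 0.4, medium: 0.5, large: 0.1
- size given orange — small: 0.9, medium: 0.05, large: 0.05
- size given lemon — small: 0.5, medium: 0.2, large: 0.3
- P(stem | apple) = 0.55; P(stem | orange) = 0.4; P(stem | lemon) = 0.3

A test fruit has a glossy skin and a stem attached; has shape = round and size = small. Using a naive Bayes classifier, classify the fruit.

orange

apple: 0.05 × 0.3 × 0.4 × 0.4 × 0.55 = 0.00132
orange: 0.6 × 0.25 × 0.65 × 0.9 × 0.4 = 0.0351
lemon: 0.35 × 0.25 × 0.6 × 0.5 × 0.3 = 0.007875
Highest score → orange.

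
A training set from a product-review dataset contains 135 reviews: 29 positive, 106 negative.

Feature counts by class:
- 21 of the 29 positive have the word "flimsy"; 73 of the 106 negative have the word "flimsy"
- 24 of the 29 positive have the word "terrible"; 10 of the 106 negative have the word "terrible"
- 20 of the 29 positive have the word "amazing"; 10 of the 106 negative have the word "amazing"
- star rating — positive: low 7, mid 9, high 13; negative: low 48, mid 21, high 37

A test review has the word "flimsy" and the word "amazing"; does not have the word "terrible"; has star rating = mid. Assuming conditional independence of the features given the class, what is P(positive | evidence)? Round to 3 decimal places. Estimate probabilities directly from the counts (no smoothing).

positive: (29/135) × (21/29) × (5/29) × (20/29) × (9/29) ≈ 0.00574029
negative: (106/135) × (73/106) × (96/106) × (10/106) × (21/106) ≈ 0.00915297
P(positive | x) = 0.00574029 / 0.01489326 ≈ 0.385

0.385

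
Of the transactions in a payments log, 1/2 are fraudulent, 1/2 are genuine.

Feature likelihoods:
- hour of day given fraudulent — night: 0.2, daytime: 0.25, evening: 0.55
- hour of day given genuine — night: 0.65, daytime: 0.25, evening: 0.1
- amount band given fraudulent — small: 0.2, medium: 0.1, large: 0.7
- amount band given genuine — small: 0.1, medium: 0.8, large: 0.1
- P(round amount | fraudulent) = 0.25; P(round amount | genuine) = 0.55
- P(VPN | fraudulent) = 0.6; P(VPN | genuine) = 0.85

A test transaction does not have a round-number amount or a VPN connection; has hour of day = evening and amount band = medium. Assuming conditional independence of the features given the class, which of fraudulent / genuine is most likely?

fraudulent

fraudulent: 0.5 × 0.55 × 0.1 × (1−0.25) × (1−0.6) = 0.00825
genuine: 0.5 × 0.1 × 0.8 × (1−0.55) × (1−0.85) = 0.0027
Highest score → fraudulent.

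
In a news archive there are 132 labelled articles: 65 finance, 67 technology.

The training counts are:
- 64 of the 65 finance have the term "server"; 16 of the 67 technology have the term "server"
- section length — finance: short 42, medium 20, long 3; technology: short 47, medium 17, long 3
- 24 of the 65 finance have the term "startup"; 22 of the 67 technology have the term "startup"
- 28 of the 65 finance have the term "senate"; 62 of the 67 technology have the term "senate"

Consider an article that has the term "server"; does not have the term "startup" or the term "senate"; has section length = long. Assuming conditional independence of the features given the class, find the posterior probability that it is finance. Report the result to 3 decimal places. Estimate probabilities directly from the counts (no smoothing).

finance: (65/132) × (64/65) × (3/65) × (41/65) × (37/65) ≈ 0.00803476
technology: (67/132) × (16/67) × (3/67) × (45/67) × (5/67) ≈ 0.000272035
P(finance | x) = 0.00803476 / 0.008306795 ≈ 0.967

0.967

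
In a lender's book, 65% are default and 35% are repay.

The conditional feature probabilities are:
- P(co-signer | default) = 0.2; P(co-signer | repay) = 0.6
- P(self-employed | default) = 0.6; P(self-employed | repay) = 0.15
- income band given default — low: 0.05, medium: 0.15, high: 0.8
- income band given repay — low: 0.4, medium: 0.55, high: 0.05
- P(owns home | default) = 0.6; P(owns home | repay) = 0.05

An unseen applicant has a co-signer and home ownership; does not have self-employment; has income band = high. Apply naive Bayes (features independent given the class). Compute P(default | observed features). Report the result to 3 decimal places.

0.982

default: 0.65 × 0.2 × (1−0.6) × 0.8 × 0.6 = 0.02496
repay: 0.35 × 0.6 × (1−0.15) × 0.05 × 0.05 = 0.00044625
P(default | x) = 0.02496 / 0.02540625 ≈ 0.982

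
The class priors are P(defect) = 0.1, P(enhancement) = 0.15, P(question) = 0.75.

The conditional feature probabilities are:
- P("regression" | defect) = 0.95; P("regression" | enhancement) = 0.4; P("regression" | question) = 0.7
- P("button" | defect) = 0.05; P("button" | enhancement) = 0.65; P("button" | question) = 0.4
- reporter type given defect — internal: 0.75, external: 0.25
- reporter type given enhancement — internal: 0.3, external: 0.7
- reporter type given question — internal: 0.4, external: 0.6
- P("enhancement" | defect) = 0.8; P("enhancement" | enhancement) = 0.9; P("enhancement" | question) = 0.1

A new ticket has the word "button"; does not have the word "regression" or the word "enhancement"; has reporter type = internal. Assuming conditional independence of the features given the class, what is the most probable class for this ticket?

defect: 0.1 × (1−0.95) × 0.05 × 0.75 × (1−0.8) = 0.0000375
enhancement: 0.15 × (1−0.4) × 0.65 × 0.3 × (1−0.9) = 0.001755
question: 0.75 × (1−0.7) × 0.4 × 0.4 × (1−0.1) = 0.0324
Highest score → question.

question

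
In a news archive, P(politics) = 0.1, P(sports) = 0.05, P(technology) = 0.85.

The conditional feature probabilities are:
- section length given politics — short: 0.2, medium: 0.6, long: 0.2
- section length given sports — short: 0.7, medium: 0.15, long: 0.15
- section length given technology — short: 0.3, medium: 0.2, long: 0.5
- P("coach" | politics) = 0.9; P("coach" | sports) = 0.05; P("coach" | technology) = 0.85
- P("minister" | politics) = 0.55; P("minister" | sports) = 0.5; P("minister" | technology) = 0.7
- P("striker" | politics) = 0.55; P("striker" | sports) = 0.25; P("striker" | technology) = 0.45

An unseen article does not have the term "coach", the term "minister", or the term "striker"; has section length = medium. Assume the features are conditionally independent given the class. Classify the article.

technology

politics: 0.1 × 0.6 × (1−0.9) × (1−0.55) × (1−0.55) = 0.001215
sports: 0.05 × 0.15 × (1−0.05) × (1−0.5) × (1−0.25) = 0.002671875
technology: 0.85 × 0.2 × (1−0.85) × (1−0.7) × (1−0.45) = 0.0042075
Highest score → technology.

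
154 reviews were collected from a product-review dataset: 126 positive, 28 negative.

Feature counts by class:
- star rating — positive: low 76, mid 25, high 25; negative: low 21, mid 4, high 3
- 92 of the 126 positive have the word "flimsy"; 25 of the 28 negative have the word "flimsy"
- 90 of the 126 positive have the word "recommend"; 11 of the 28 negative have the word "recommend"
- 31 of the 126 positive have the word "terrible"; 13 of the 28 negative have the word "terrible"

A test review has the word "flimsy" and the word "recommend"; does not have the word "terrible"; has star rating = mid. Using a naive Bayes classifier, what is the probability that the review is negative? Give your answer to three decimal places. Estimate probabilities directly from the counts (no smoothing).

positive: (126/154) × (25/126) × (92/126) × (90/126) × (95/126) ≈ 0.0638354
negative: (28/154) × (4/28) × (25/28) × (11/28) × (15/28) ≈ 0.00488078
P(negative | x) = 0.00488078 / 0.06871618 ≈ 0.071

0.071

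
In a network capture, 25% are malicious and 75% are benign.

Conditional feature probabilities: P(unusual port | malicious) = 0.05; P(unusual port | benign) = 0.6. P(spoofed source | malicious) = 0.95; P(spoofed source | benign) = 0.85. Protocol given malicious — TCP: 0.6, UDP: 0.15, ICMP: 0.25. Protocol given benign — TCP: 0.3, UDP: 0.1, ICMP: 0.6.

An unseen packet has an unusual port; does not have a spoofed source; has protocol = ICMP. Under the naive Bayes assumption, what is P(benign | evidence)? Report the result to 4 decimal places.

0.9962

malicious: 0.25 × 0.05 × (1−0.95) × 0.25 = 0.00015625
benign: 0.75 × 0.6 × (1−0.85) × 0.6 = 0.0405
P(benign | x) = 0.0405 / 0.04065625 ≈ 0.9962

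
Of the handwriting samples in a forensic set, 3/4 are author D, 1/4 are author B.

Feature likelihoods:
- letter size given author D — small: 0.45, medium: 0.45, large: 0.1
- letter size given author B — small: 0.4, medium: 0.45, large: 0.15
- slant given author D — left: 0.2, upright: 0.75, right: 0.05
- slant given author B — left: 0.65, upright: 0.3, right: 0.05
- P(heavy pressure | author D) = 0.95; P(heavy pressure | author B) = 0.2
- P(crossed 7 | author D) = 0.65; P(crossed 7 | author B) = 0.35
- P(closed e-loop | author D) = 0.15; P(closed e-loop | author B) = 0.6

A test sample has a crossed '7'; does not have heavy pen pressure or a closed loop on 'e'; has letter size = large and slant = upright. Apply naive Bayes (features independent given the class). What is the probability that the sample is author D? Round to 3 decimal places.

author D: 0.75 × 0.1 × 0.75 × (1−0.95) × 0.65 × (1−0.15) = 0.00155390625
author B: 0.25 × 0.15 × 0.3 × (1−0.2) × 0.35 × (1−0.6) = 0.00126
P(author D | x) = 0.00155390625 / 0.00281390625 ≈ 0.552

0.552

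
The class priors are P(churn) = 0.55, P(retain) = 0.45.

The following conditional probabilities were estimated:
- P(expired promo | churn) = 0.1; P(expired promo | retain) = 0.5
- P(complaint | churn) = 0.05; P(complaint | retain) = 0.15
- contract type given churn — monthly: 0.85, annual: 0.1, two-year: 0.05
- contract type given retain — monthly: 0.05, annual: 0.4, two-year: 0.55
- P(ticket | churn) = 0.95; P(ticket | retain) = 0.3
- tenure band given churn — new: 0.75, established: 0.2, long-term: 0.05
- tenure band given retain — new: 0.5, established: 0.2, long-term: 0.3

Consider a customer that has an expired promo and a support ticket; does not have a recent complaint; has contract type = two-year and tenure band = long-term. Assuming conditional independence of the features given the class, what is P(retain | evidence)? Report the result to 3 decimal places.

0.987

churn: 0.55 × 0.1 × (1−0.05) × 0.05 × 0.95 × 0.05 = 0.00012409375
retain: 0.45 × 0.5 × (1−0.15) × 0.55 × 0.3 × 0.3 = 0.009466875
P(retain | x) = 0.009466875 / 0.00959096875 ≈ 0.987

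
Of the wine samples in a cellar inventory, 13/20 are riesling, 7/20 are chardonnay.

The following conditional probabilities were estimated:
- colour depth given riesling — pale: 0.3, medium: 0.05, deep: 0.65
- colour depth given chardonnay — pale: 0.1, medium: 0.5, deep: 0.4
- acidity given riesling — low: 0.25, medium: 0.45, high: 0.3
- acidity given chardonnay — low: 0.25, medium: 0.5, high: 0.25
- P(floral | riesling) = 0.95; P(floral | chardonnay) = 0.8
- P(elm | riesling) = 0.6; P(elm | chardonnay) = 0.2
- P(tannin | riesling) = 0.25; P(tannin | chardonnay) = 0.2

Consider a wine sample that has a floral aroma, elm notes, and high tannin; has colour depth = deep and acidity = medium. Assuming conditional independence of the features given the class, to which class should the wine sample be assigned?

riesling: 0.65 × 0.65 × 0.45 × 0.95 × 0.6 × 0.25 = 0.0270928125
chardonnay: 0.35 × 0.4 × 0.5 × 0.8 × 0.2 × 0.2 = 0.00224
Highest score → riesling.

riesling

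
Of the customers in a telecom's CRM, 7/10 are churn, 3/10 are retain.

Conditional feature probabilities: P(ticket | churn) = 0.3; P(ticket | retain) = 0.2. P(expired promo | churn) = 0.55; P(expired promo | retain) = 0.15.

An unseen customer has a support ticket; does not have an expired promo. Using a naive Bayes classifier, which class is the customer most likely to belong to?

churn

churn: 0.7 × 0.3 × (1−0.55) = 0.0945
retain: 0.3 × 0.2 × (1−0.15) = 0.051
Highest score → churn.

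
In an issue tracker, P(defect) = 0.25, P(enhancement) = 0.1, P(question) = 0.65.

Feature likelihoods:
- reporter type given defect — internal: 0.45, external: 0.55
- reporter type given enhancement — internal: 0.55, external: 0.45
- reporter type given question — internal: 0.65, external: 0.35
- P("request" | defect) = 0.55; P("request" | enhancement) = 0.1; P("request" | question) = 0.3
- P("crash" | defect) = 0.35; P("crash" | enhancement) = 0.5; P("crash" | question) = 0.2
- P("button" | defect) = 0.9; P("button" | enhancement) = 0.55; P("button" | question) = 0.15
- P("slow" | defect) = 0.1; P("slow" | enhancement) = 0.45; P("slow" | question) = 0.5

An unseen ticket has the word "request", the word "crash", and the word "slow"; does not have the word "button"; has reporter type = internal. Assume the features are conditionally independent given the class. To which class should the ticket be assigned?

question

defect: 0.25 × 0.45 × 0.55 × 0.35 × (1−0.9) × 0.1 = 0.0002165625
enhancement: 0.1 × 0.55 × 0.1 × 0.5 × (1−0.55) × 0.45 = 0.000556875
question: 0.65 × 0.65 × 0.3 × 0.2 × (1−0.15) × 0.5 = 0.01077375
Highest score → question.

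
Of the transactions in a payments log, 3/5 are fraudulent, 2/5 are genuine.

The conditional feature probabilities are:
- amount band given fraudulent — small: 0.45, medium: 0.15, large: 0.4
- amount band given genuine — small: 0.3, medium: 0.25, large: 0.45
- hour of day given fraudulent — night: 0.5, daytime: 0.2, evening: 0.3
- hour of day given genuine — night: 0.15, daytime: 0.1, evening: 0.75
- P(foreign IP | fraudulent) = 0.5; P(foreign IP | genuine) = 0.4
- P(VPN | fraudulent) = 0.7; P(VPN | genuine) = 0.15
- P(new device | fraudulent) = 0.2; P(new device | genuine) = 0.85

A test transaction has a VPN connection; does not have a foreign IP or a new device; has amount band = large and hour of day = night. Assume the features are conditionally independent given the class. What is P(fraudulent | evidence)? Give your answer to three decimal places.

fraudulent: 0.6 × 0.4 × 0.5 × (1−0.5) × 0.7 × (1−0.2) = 0.0336
genuine: 0.4 × 0.45 × 0.15 × (1−0.4) × 0.15 × (1−0.85) = 0.0003645
P(fraudulent | x) = 0.0336 / 0.0339645 ≈ 0.989

0.989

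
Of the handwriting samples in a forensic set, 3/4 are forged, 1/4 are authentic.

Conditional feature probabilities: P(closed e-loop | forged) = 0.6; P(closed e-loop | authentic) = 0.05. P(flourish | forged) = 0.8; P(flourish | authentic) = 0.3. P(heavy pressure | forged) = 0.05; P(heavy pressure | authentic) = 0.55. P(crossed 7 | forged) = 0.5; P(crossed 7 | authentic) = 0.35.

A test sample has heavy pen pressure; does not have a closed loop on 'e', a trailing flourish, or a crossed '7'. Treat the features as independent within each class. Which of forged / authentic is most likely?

authentic

forged: 0.75 × (1−0.6) × (1−0.8) × 0.05 × (1−0.5) = 0.0015
authentic: 0.25 × (1−0.05) × (1−0.3) × 0.55 × (1−0.35) = 0.059434375
Highest score → authentic.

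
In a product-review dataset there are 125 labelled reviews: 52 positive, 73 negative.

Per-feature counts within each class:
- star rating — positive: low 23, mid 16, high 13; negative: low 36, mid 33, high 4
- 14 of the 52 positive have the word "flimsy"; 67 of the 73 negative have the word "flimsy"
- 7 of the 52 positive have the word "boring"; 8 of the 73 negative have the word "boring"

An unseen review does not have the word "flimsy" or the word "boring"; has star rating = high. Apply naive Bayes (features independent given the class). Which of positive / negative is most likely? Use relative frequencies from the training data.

positive

positive: (52/125) × (13/52) × (38/52) × (45/52) ≈ 0.0657692
negative: (73/125) × (4/73) × (6/73) × (65/73) ≈ 0.0023419
Highest score → positive.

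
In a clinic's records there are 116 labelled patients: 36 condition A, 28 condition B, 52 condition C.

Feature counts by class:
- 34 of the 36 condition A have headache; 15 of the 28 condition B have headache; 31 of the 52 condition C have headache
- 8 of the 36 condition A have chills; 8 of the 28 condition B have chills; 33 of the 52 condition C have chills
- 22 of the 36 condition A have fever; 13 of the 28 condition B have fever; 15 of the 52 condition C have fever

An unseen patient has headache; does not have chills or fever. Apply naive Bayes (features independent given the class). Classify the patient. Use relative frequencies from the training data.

condition A: (36/116) × (34/36) × (28/36) × (14/36) ≈ 0.0886547
condition B: (28/116) × (15/28) × (20/28) × (15/28) ≈ 0.049481
condition C: (52/116) × (31/52) × (19/52) × (37/52) ≈ 0.0694788
Highest score → condition A.

condition A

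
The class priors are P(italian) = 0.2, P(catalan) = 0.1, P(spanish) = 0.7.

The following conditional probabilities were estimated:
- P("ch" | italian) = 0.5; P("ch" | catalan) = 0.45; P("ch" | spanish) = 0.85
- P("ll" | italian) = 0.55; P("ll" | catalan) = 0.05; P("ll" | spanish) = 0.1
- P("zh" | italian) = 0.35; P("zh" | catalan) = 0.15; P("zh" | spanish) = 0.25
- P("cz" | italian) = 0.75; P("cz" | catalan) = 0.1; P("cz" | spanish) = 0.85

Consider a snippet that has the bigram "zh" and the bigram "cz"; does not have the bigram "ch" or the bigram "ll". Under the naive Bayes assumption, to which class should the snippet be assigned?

italian: 0.2 × (1−0.5) × (1−0.55) × 0.35 × 0.75 = 0.0118125
catalan: 0.1 × (1−0.45) × (1−0.05) × 0.15 × 0.1 = 0.00078375
spanish: 0.7 × (1−0.85) × (1−0.1) × 0.25 × 0.85 = 0.02008125
Highest score → spanish.

spanish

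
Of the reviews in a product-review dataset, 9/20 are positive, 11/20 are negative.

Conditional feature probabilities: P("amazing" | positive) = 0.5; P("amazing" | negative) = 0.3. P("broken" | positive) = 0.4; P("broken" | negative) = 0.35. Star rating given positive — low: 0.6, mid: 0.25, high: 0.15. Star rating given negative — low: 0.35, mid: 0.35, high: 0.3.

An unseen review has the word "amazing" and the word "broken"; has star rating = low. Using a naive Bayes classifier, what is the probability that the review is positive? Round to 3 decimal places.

0.728

positive: 0.45 × 0.5 × 0.4 × 0.6 = 0.054
negative: 0.55 × 0.3 × 0.35 × 0.35 = 0.0202125
P(positive | x) = 0.054 / 0.0742125 ≈ 0.728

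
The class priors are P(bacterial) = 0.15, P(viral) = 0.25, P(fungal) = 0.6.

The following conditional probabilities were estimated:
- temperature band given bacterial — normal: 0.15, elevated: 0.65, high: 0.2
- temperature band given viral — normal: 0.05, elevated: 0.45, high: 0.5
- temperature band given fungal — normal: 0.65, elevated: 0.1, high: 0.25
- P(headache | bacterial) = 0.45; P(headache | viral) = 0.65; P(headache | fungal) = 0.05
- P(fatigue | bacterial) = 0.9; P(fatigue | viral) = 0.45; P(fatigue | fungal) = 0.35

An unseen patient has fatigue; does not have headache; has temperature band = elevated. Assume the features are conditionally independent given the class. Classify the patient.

bacterial

bacterial: 0.15 × 0.65 × (1−0.45) × 0.9 = 0.0482625
viral: 0.25 × 0.45 × (1−0.65) × 0.45 = 0.01771875
fungal: 0.6 × 0.1 × (1−0.05) × 0.35 = 0.01995
Highest score → bacterial.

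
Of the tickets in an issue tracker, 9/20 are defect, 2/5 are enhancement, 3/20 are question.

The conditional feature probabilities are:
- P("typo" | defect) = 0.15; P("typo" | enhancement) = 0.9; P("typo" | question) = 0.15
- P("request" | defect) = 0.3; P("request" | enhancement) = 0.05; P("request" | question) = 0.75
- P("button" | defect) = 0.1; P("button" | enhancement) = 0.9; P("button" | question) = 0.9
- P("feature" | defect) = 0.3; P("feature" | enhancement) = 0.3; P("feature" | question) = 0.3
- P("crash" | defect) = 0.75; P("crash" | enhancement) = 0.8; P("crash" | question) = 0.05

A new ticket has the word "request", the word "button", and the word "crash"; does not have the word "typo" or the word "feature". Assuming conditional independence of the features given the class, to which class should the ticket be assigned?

defect: 0.45 × (1−0.15) × 0.3 × 0.1 × (1−0.3) × 0.75 = 0.006024375
enhancement: 0.4 × (1−0.9) × 0.05 × 0.9 × (1−0.3) × 0.8 = 0.001008
question: 0.15 × (1−0.15) × 0.75 × 0.9 × (1−0.3) × 0.05 = 0.0030121875
Highest score → defect.

defect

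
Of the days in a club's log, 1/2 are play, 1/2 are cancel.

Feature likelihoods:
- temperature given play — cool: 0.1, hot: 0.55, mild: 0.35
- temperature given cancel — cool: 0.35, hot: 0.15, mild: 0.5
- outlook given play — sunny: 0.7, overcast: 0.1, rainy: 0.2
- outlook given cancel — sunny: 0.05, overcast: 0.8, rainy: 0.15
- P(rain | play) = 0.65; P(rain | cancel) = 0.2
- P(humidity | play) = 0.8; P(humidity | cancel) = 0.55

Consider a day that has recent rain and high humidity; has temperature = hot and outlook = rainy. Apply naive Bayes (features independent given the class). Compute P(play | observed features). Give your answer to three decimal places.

0.959

play: 0.5 × 0.55 × 0.2 × 0.65 × 0.8 = 0.0286
cancel: 0.5 × 0.15 × 0.15 × 0.2 × 0.55 = 0.0012375
P(play | x) = 0.0286 / 0.0298375 ≈ 0.959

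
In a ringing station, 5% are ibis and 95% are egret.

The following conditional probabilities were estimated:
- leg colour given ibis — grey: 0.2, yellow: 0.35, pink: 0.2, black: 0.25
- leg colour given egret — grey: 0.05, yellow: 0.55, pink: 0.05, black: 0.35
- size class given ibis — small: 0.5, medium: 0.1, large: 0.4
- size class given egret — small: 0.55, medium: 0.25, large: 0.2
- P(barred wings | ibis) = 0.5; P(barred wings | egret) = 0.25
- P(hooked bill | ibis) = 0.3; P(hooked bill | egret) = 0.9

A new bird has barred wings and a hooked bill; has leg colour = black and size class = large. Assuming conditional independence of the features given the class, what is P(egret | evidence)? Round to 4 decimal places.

ibis: 0.05 × 0.25 × 0.4 × 0.5 × 0.3 = 0.00075
egret: 0.95 × 0.35 × 0.2 × 0.25 × 0.9 = 0.0149625
P(egret | x) = 0.0149625 / 0.0157125 ≈ 0.9523

0.9523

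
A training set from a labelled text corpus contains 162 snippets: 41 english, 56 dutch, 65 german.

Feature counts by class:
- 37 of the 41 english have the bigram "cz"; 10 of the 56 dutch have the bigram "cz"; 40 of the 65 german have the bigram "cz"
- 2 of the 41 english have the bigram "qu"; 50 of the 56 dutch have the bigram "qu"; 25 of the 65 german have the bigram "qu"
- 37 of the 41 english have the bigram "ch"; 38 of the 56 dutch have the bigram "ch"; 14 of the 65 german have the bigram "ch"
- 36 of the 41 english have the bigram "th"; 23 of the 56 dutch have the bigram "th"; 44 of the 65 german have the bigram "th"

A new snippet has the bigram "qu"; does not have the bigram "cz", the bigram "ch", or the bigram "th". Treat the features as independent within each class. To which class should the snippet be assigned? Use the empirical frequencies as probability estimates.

dutch

english: (41/162) × (4/41) × (2/41) × (4/41) × (5/41) ≈ 0.0000143302
dutch: (56/162) × (46/56) × (50/56) × (18/56) × (33/56) ≈ 0.0480214
german: (65/162) × (25/65) × (25/65) × (51/65) × (21/65) ≈ 0.0150458
Highest score → dutch.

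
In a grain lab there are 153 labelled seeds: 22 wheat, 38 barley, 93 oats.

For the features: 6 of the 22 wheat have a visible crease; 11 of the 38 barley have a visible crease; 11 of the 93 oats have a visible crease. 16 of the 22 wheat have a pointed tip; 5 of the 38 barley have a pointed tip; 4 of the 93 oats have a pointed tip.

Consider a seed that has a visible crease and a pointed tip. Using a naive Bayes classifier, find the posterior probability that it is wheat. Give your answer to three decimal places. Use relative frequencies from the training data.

0.694

wheat: (22/153) × (6/22) × (16/22) ≈ 0.0285205
barley: (38/153) × (11/38) × (5/38) ≈ 0.00945992
oats: (93/153) × (11/93) × (4/93) ≈ 0.00309228
P(wheat | x) = 0.0285205 / 0.0410727 ≈ 0.694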